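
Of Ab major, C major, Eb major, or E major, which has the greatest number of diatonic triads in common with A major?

Triads of A major: A (I), Bm (ii), C#m (iii), D (IV), E (V), F#m (vi), G#dim (vii°).
Ab major shares 0: none.
C major shares 0: none.
Eb major shares 0: none.
E major shares 4: A, C#m, E, F#m.
The most common triads (4) are shared with E major.

E major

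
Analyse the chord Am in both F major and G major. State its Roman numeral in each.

The scale of F major is F G A Bb C D E; A is degree 3, and the triad built there (A-C-E) is minor, so it is iii.
The scale of G major is G A B C D E F#; A is degree 2, and the triad built there (A-C-E) is minor, so it is ii.

iii in F major; ii in G major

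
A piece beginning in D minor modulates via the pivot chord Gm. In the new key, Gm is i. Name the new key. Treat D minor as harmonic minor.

The numeral i denotes a minor triad on scale degree 1. With G on degree 1, the tonic of the new key is G.
Degree 1 carries a minor triad in minor keys, so the destination is G minor.
Check: the diatonic triads of G minor (natural minor) are Gm (i), Adim (ii°), Bb (III), Cm (iv), Dm (v), Eb (VI), F (VII) — Gm is indeed i.

G minor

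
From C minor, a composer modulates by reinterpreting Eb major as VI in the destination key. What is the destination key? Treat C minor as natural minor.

The numeral VI denotes a major triad on scale degree 6. With Eb on degree 6, the tonic of the new key is G.
Degree 6 carries a major triad in minor keys, so the destination is G minor.
Check: the diatonic triads of G minor (natural minor) are Gm (i), Adim (ii°), Bb (III), Cm (iv), Dm (v), Eb (VI), F (VII) — Eb major is indeed VI.

G minor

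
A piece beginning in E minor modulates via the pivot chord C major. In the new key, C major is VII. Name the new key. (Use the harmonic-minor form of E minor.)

The numeral VII denotes a major triad on scale degree 7. With C on degree 7, the tonic of the new key is D.
Degree 7 carries a major triad in natural-minor keys, so the destination is D minor.
Check: the diatonic triads of D minor (natural minor) are Dm (i), Edim (ii°), F (III), Gm (iv), Am (v), B♭ (VI), C (VII) — C major is indeed VII.

D minor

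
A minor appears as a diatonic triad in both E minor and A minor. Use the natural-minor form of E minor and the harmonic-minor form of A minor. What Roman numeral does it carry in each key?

The scale of E minor (natural minor) is E F# G A B C D; A is degree 4, and the triad built there (A-C-E) is minor, so it is iv.
The scale of A minor (harmonic minor) is A B C D E F G#; A is degree 1, and the triad built there (A-C-E) is minor, so it is i.

iv in E minor; i in A minor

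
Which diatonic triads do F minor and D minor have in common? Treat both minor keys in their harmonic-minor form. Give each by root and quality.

Triads in F minor (harmonic minor): Fm (i), Gdim (ii°), A♭aug (III+), B♭m (iv), C (V), D♭ (VI), Edim (vii°).
Triads in D minor (harmonic minor): Dm (i), Edim (ii°), Faug (III+), Gm (iv), A (V), B♭ (VI), C♯dim (vii°).
Shared triads with their functions: Edim (vii° in F minor, ii° in D minor).

Edim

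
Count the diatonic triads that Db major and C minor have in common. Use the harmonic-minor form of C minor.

Diatonic triads of Db major: Db major (I), Eb minor (ii), F minor (iii), Gb major (IV), Ab major (V), Bb minor (vi), C diminished (vii°).
Diatonic triads of C minor (harmonic minor): C minor (i), D diminished (ii°), Eb augmented (III+), F minor (iv), G major (V), Ab major (VI), B diminished (vii°).
Matching root and quality in both lists: F minor, Ab major.
That gives 2 common triads.

2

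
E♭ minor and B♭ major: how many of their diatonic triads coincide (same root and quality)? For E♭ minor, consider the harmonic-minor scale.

1

Diatonic triads of E♭ minor (harmonic minor): E♭m (i), Fdim (ii°), G♭aug (III+), A♭m (iv), B♭ (V), C♭ (VI), Ddim (vii°).
Diatonic triads of B♭ major: B♭ (I), Cm (ii), Dm (iii), E♭ (IV), F (V), Gm (vi), Adim (vii°).
Matching root and quality in both lists: B♭.
That gives 1 common triad.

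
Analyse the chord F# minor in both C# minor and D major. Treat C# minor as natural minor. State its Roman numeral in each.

The scale of C# minor (natural minor) is C# D# E F# G# A B; F# is degree 4, and the triad built there (F#-A-C#) is minor, so it is iv.
The scale of D major is D E F# G A B C#; F# is degree 3, and the triad built there (F#-A-C#) is minor, so it is iii.

iv in C# minor; iii in D major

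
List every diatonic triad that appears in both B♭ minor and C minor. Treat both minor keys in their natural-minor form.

Fm, A♭

Triads in B♭ minor (natural minor): B♭ minor (i), C diminished (ii°), D♭ major (III), E♭ minor (iv), F minor (v), G♭ major (VI), A♭ major (VII).
Triads in C minor (natural minor): C minor (i), D diminished (ii°), E♭ major (III), F minor (iv), G minor (v), A♭ major (VI), B♭ major (VII).
Shared triads with their functions: F minor (v in B♭ minor, iv in C minor); A♭ major (VII in B♭ minor, VI in C minor).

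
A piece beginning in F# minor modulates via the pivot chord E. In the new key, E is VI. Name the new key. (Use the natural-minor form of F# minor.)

G# minor

The numeral VI denotes a major triad on scale degree 6. With E on degree 6, the tonic of the new key is G#.
Degree 6 carries a major triad in minor keys, so the destination is G# minor.
Check: the diatonic triads of G# minor (natural minor) are G#m (i), A#dim (ii°), B (III), C#m (iv), D#m (v), E (VI), F# (VII) — E is indeed VI.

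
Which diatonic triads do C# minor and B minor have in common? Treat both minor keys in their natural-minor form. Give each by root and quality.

Triads in C# minor (natural minor): C# minor (i), D# diminished (ii°), E major (III), F# minor (iv), G# minor (v), A major (VI), B major (VII).
Triads in B minor (natural minor): B minor (i), C# diminished (ii°), D major (III), E minor (iv), F# minor (v), G major (VI), A major (VII).
Shared triads with their functions: F# minor (iv in C# minor, v in B minor); A major (VI in C# minor, VII in B minor).

F#m, A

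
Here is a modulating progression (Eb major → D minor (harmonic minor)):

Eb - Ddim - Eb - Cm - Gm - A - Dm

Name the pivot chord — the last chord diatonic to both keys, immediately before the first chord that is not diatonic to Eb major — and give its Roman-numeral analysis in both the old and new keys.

Chords diatonic to Eb major: Eb, Fm, Gm, Ab, Bb, Cm, Ddim.
Reading the progression, the first chord not in that set is A, so the modulation leaves Eb major there.
The chord immediately before A is Gm, which is diatonic to both keys: iii in Eb major and iv in D minor.

Gm — iii in Eb major, iv in D minor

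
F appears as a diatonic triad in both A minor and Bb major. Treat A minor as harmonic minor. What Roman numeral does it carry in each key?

VI in A minor; V in Bb major

The scale of A minor (harmonic minor) is A B C D E F G#; F is degree 6, and the triad built there (F-A-C) is major, so it is VI.
The scale of Bb major is Bb C D Eb F G A; F is degree 5, and the triad built there (F-A-C) is major, so it is V.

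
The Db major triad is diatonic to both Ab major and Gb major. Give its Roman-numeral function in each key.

IV in Ab major; V in Gb major

The scale of Ab major is Ab Bb C Db Eb F G; Db is degree 4, and the triad built there (Db-F-Ab) is major, so it is IV.
The scale of Gb major is Gb Ab Bb Cb Db Eb F; Db is degree 5, and the triad built there (Db-F-Ab) is major, so it is V.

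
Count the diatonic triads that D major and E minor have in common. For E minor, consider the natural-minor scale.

4

Diatonic triads of D major: D (I), Em (ii), F♯m (iii), G (IV), A (V), Bm (vi), C♯dim (vii°).
Diatonic triads of E minor (natural minor): Em (i), F♯dim (ii°), G (III), Am (iv), Bm (v), C (VI), D (VII).
Matching root and quality in both lists: D, Em, G, Bm.
That gives 4 common triads.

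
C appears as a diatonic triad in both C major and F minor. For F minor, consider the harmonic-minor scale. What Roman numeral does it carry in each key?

The scale of C major is C D E F G A B; C is degree 1, and the triad built there (C-E-G) is major, so it is I.
The scale of F minor (harmonic minor) is F G Ab Bb C Db E; C is degree 5, and the triad built there (C-E-G) is major, so it is V.

I in C major; V in F minor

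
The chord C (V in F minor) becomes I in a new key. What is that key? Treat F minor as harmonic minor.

C major

The numeral I denotes a major triad on scale degree 1. With C on degree 1, the tonic of the new key is C.
Degree 1 carries a major triad in major keys, so the destination is C major.
Check: the diatonic triads of C major are C (I), Dm (ii), Em (iii), F (IV), G (V), Am (vi), Bdim (vii°) — C is indeed I.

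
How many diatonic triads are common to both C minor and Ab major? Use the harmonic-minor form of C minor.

Diatonic triads of C minor (harmonic minor): Cm (i), Ddim (ii°), Ebaug (III+), Fm (iv), G (V), Ab (VI), Bdim (vii°).
Diatonic triads of Ab major: Ab (I), Bbm (ii), Cm (iii), Db (IV), Eb (V), Fm (vi), Gdim (vii°).
Matching root and quality in both lists: Cm, Fm, Ab.
That gives 3 common triads.

3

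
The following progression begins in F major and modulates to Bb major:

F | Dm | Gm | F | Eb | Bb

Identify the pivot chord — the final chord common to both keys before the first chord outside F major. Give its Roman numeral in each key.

F — I in F major, V in Bb major

Chords diatonic to F major: F, Gm, Am, Bb, C, Dm, Edim.
Reading the progression, the first chord not in that set is Eb, so the modulation leaves F major there.
The chord immediately before Eb is F, which is diatonic to both keys: I in F major and V in Bb major.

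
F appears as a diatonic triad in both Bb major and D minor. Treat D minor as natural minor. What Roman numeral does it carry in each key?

The scale of Bb major is Bb C D Eb F G A; F is degree 5, and the triad built there (F-A-C) is major, so it is V.
The scale of D minor (natural minor) is D E F G A Bb C; F is degree 3, and the triad built there (F-A-C) is major, so it is III.

V in Bb major; III in D minor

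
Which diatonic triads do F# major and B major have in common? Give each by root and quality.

F#, G#m, B, D#m

Triads in F# major: F# (I), G#m (ii), A#m (iii), B (IV), C# (V), D#m (vi), E#dim (vii°).
Triads in B major: B (I), C#m (ii), D#m (iii), E (IV), F# (V), G#m (vi), A#dim (vii°).
Shared triads with their functions: F# (I in F# major, V in B major); G#m (ii in F# major, vi in B major); B (IV in F# major, I in B major); D#m (vi in F# major, iii in B major).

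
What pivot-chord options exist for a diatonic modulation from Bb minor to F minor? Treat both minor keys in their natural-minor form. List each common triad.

Bbm, Db, Fm, Ab

Triads in Bb minor (natural minor): Bbm (i), Cdim (ii°), Db (III), Ebm (iv), Fm (v), Gb (VI), Ab (VII).
Triads in F minor (natural minor): Fm (i), Gdim (ii°), Ab (III), Bbm (iv), Cm (v), Db (VI), Eb (VII).
Shared triads with their functions: Bbm (i in Bb minor, iv in F minor); Db (III in Bb minor, VI in F minor); Fm (v in Bb minor, i in F minor); Ab (VII in Bb minor, III in F minor).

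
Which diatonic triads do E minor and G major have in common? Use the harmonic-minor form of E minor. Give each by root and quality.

Em, F#dim, Am, C

Triads in E minor (harmonic minor): Em (i), F#dim (ii°), Gaug (III+), Am (iv), B (V), C (VI), D#dim (vii°).
Triads in G major: G (I), Am (ii), Bm (iii), C (IV), D (V), Em (vi), F#dim (vii°).
Shared triads with their functions: Em (i in E minor, vi in G major); F#dim (ii° in E minor, vii° in G major); Am (iv in E minor, ii in G major); C (VI in E minor, IV in G major).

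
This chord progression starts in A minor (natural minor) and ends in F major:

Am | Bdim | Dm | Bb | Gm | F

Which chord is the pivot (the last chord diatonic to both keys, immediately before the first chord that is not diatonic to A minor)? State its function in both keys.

Chords diatonic to A minor: Am, Bdim, C, Dm, Em, F, G.
Reading the progression, the first chord not in that set is Bb, so the modulation leaves A minor there.
The chord immediately before Bb is Dm, which is diatonic to both keys: iv in A minor and vi in F major.

Dm — iv in A minor, vi in F major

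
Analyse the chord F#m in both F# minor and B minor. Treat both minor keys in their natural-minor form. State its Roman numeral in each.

The scale of F# minor (natural minor) is F# G# A B C# D E; F# is degree 1, and the triad built there (F#-A-C#) is minor, so it is i.
The scale of B minor (natural minor) is B C# D E F# G A; F# is degree 5, and the triad built there (F#-A-C#) is minor, so it is v.

i in F# minor; v in B minor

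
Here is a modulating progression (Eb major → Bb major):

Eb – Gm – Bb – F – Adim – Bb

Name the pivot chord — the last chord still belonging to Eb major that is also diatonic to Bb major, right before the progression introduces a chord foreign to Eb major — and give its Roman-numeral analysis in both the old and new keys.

Bb — V in Eb major, I in Bb major

Chords diatonic to Eb major: Eb, Fm, Gm, Ab, Bb, Cm, Ddim.
Reading the progression, the first chord not in that set is F, so the modulation leaves Eb major there.
The chord immediately before F is Bb, which is diatonic to both keys: V in Eb major and I in Bb major.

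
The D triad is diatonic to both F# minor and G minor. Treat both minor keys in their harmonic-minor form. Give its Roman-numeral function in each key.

VI in F# minor; V in G minor

The scale of F# minor (harmonic minor) is F# G# A B C# D E#; D is degree 6, and the triad built there (D-F#-A) is major, so it is VI.
The scale of G minor (harmonic minor) is G A Bb C D Eb F#; D is degree 5, and the triad built there (D-F#-A) is major, so it is V.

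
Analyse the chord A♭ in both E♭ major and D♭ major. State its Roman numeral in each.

IV in E♭ major; V in D♭ major

The scale of E♭ major is E♭ F G A♭ B♭ C D; A♭ is degree 4, and the triad built there (A♭-C-E♭) is major, so it is IV.
The scale of D♭ major is D♭ E♭ F G♭ A♭ B♭ C; A♭ is degree 5, and the triad built there (A♭-C-E♭) is major, so it is V.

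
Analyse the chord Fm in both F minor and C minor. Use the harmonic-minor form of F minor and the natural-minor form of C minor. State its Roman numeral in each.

i in F minor; iv in C minor

The scale of F minor (harmonic minor) is F G Ab Bb C Db E; F is degree 1, and the triad built there (F-Ab-C) is minor, so it is i.
The scale of C minor (natural minor) is C D Eb F G Ab Bb; F is degree 4, and the triad built there (F-Ab-C) is minor, so it is iv.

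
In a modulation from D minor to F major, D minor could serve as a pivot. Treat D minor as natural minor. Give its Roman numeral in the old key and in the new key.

i in D minor; vi in F major

The scale of D minor (natural minor) is D E F G A Bb C; D is degree 1, and the triad built there (D-F-A) is minor, so it is i.
The scale of F major is F G A Bb C D E; D is degree 6, and the triad built there (D-F-A) is minor, so it is vi.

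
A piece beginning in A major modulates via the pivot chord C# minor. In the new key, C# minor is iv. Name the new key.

G# minor

The numeral iv denotes a minor triad on scale degree 4. With C# on degree 4, the tonic of the new key is G#.
Degree 4 carries a minor triad in minor keys, so the destination is G# minor.
Check: the diatonic triads of G# minor (natural minor) are G#m (i), A#dim (ii°), B (III), C#m (iv), D#m (v), E (VI), F# (VII) — C# minor is indeed iv.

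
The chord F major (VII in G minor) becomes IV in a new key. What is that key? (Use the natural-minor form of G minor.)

The numeral IV denotes a major triad on scale degree 4. With F on degree 4, the tonic of the new key is C.
Degree 4 carries a major triad in major keys, so the destination is C major.
Check: the diatonic triads of C major are C (I), Dm (ii), Em (iii), F (IV), G (V), Am (vi), Bdim (vii°) — F major is indeed IV.

C major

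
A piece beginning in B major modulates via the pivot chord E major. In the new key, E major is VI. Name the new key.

G# minor

The numeral VI denotes a major triad on scale degree 6. With E on degree 6, the tonic of the new key is G#.
Degree 6 carries a major triad in minor keys, so the destination is G# minor.
Check: the diatonic triads of G# minor (natural minor) are G#m (i), A#dim (ii°), B (III), C#m (iv), D#m (v), E (VI), F# (VII) — E major is indeed VI.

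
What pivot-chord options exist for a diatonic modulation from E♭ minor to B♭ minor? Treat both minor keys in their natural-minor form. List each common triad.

Triads in E♭ minor (natural minor): E♭m (i), Fdim (ii°), G♭ (III), A♭m (iv), B♭m (v), C♭ (VI), D♭ (VII).
Triads in B♭ minor (natural minor): B♭m (i), Cdim (ii°), D♭ (III), E♭m (iv), Fm (v), G♭ (VI), A♭ (VII).
Shared triads with their functions: E♭m (i in E♭ minor, iv in B♭ minor); G♭ (III in E♭ minor, VI in B♭ minor); B♭m (v in E♭ minor, i in B♭ minor); D♭ (VII in E♭ minor, III in B♭ minor).

E♭m, G♭, B♭m, D♭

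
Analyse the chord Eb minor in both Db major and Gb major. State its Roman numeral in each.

ii in Db major; vi in Gb major

The scale of Db major is Db Eb F Gb Ab Bb C; Eb is degree 2, and the triad built there (Eb-Gb-Bb) is minor, so it is ii.
The scale of Gb major is Gb Ab Bb Cb Db Eb F; Eb is degree 6, and the triad built there (Eb-Gb-Bb) is minor, so it is vi.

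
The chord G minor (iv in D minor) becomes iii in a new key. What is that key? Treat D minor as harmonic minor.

The numeral iii denotes a minor triad on scale degree 3. With G on degree 3, the tonic of the new key is Eb.
Degree 3 carries a minor triad in major keys, so the destination is Eb major.
Check: the diatonic triads of Eb major are Eb (I), Fm (ii), Gm (iii), Ab (IV), Bb (V), Cm (vi), Ddim (vii°) — G minor is indeed iii.

Eb major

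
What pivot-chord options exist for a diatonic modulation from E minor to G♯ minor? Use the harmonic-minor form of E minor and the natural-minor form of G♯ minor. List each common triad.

Triads in E minor (harmonic minor): Em (i), F♯dim (ii°), Gaug (III+), Am (iv), B (V), C (VI), D♯dim (vii°).
Triads in G♯ minor (natural minor): G♯m (i), A♯dim (ii°), B (III), C♯m (iv), D♯m (v), E (VI), F♯ (VII).
Shared triads with their functions: B (V in E minor, III in G♯ minor).

B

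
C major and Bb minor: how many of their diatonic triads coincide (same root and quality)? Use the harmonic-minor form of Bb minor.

1

Diatonic triads of C major: C (I), Dm (ii), Em (iii), F (IV), G (V), Am (vi), Bdim (vii°).
Diatonic triads of Bb minor (harmonic minor): Bbm (i), Cdim (ii°), Dbaug (III+), Ebm (iv), F (V), Gb (VI), Adim (vii°).
Matching root and quality in both lists: F.
That gives 1 common triad.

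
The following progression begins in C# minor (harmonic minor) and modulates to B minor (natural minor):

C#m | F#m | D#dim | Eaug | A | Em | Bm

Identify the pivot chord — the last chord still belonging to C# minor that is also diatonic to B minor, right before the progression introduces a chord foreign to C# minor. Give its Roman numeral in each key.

A — VI in C# minor, VII in B minor

Chords diatonic to C# minor: C#m, D#dim, Eaug, F#m, G#, A, B#dim.
Reading the progression, the first chord not in that set is Em, so the modulation leaves C# minor there.
The chord immediately before Em is A, which is diatonic to both keys: VI in C# minor and VII in B minor.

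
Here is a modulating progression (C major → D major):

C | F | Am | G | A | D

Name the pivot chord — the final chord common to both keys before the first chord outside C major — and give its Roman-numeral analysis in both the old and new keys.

G — V in C major, IV in D major

Chords diatonic to C major: C, Dm, Em, F, G, Am, Bdim.
Reading the progression, the first chord not in that set is A, so the modulation leaves C major there.
The chord immediately before A is G, which is diatonic to both keys: V in C major and IV in D major.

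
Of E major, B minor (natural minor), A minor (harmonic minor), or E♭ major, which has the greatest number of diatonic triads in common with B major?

E major

Triads of B major: B major (I), C♯ minor (ii), D♯ minor (iii), E major (IV), F♯ major (V), G♯ minor (vi), A♯ diminished (vii°).
E major shares 4: B, C♯m, E, G♯m.
B minor (natural minor) shares 0: none.
A minor (harmonic minor) shares 1: E.
E♭ major shares 0: none.
The most common triads (4) are shared with E major.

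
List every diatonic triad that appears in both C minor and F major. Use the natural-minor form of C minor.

Triads in C minor (natural minor): C minor (i), D diminished (ii°), E♭ major (III), F minor (iv), G minor (v), A♭ major (VI), B♭ major (VII).
Triads in F major: F major (I), G minor (ii), A minor (iii), B♭ major (IV), C major (V), D minor (vi), E diminished (vii°).
Shared triads with their functions: G minor (v in C minor, ii in F major); B♭ major (VII in C minor, IV in F major).

Gm, B♭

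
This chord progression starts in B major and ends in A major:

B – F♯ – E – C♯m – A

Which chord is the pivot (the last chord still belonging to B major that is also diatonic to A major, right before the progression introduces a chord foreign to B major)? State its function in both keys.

Chords diatonic to B major: B, C♯m, D♯m, E, F♯, G♯m, A♯dim.
Reading the progression, the first chord not in that set is A, so the modulation leaves B major there.
The chord immediately before A is C♯m, which is diatonic to both keys: ii in B major and iii in A major.

C♯m — ii in B major, iii in A major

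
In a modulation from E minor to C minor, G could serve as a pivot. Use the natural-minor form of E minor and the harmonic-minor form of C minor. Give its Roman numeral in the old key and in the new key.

III in E minor; V in C minor

The scale of E minor (natural minor) is E F# G A B C D; G is degree 3, and the triad built there (G-B-D) is major, so it is III.
The scale of C minor (harmonic minor) is C D Eb F G Ab B; G is degree 5, and the triad built there (G-B-D) is major, so it is V.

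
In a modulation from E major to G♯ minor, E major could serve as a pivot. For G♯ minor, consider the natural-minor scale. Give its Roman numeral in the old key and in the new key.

The scale of E major is E F♯ G♯ A B C♯ D♯; E is degree 1, and the triad built there (E-G♯-B) is major, so it is I.
The scale of G♯ minor (natural minor) is G♯ A♯ B C♯ D♯ E F♯; E is degree 6, and the triad built there (E-G♯-B) is major, so it is VI.

I in E major; VI in G♯ minor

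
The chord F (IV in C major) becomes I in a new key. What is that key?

The numeral I denotes a major triad on scale degree 1. With F on degree 1, the tonic of the new key is F.
Degree 1 carries a major triad in major keys, so the destination is F major.
Check: the diatonic triads of F major are F (I), Gm (ii), Am (iii), Bb (IV), C (V), Dm (vi), Edim (vii°) — F is indeed I.

F major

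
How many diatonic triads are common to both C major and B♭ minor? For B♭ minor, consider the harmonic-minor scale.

1

Diatonic triads of C major: C (I), Dm (ii), Em (iii), F (IV), G (V), Am (vi), Bdim (vii°).
Diatonic triads of B♭ minor (harmonic minor): B♭m (i), Cdim (ii°), D♭aug (III+), E♭m (iv), F (V), G♭ (VI), Adim (vii°).
Matching root and quality in both lists: F.
That gives 1 common triad.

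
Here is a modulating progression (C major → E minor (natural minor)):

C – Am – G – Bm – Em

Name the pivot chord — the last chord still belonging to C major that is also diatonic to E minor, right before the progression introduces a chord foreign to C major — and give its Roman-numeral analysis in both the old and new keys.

G — V in C major, III in E minor

Chords diatonic to C major: C, Dm, Em, F, G, Am, Bdim.
Reading the progression, the first chord not in that set is Bm, so the modulation leaves C major there.
The chord immediately before Bm is G, which is diatonic to both keys: V in C major and III in E minor.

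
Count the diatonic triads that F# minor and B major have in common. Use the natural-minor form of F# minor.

2

Diatonic triads of F# minor (natural minor): F#m (i), G#dim (ii°), A (III), Bm (iv), C#m (v), D (VI), E (VII).
Diatonic triads of B major: B (I), C#m (ii), D#m (iii), E (IV), F# (V), G#m (vi), A#dim (vii°).
Matching root and quality in both lists: C#m, E.
That gives 2 common triads.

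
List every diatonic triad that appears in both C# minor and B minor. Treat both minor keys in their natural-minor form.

F#m, A

Triads in C# minor (natural minor): C# minor (i), D# diminished (ii°), E major (III), F# minor (iv), G# minor (v), A major (VI), B major (VII).
Triads in B minor (natural minor): B minor (i), C# diminished (ii°), D major (III), E minor (iv), F# minor (v), G major (VI), A major (VII).
Shared triads with their functions: F# minor (iv in C# minor, v in B minor); A major (VI in C# minor, VII in B minor).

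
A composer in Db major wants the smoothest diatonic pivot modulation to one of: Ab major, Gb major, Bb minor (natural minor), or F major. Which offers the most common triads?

Bb minor

Triads of Db major: Db major (I), Eb minor (ii), F minor (iii), Gb major (IV), Ab major (V), Bb minor (vi), C diminished (vii°).
Ab major shares 4: Db, Fm, Ab, Bbm.
Gb major shares 4: Db, Ebm, Gb, Bbm.
Bb minor (natural minor) shares 7: Db, Ebm, Fm, Gb, Ab, Bbm, Cdim.
F major shares 0: none.
The most common triads (7) are shared with Bb minor.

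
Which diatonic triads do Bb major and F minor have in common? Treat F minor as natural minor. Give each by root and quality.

Triads in Bb major: Bb major (I), C minor (ii), D minor (iii), Eb major (IV), F major (V), G minor (vi), A diminished (vii°).
Triads in F minor (natural minor): F minor (i), G diminished (ii°), Ab major (III), Bb minor (iv), C minor (v), Db major (VI), Eb major (VII).
Shared triads with their functions: C minor (ii in Bb major, v in F minor); Eb major (IV in Bb major, VII in F minor).

Cm, Eb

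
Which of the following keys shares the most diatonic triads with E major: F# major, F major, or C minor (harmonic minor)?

Triads of E major: E (I), F#m (ii), G#m (iii), A (IV), B (V), C#m (vi), D#dim (vii°).
F# major shares 2: G#m, B.
F major shares 0: none.
C minor (harmonic minor) shares 0: none.
The most common triads (2) are shared with F# major.

F# major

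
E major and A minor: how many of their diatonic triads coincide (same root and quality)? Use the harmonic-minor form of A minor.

Diatonic triads of E major: E (I), F#m (ii), G#m (iii), A (IV), B (V), C#m (vi), D#dim (vii°).
Diatonic triads of A minor (harmonic minor): Am (i), Bdim (ii°), Caug (III+), Dm (iv), E (V), F (VI), G#dim (vii°).
Matching root and quality in both lists: E.
That gives 1 common triad.

1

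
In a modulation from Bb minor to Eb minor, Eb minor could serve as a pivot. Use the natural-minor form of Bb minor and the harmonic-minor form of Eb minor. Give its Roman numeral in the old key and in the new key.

iv in Bb minor; i in Eb minor

The scale of Bb minor (natural minor) is Bb C Db Eb F Gb Ab; Eb is degree 4, and the triad built there (Eb-Gb-Bb) is minor, so it is iv.
The scale of Eb minor (harmonic minor) is Eb F Gb Ab Bb Cb D; Eb is degree 1, and the triad built there (Eb-Gb-Bb) is minor, so it is i.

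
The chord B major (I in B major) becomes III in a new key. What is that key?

The numeral III denotes a major triad on scale degree 3. With B on degree 3, the tonic of the new key is G♯.
Degree 3 carries a major triad in natural-minor keys, so the destination is G♯ minor.
Check: the diatonic triads of G♯ minor (natural minor) are G♯m (i), A♯dim (ii°), B (III), C♯m (iv), D♯m (v), E (VI), F♯ (VII) — B major is indeed III.

G♯ minor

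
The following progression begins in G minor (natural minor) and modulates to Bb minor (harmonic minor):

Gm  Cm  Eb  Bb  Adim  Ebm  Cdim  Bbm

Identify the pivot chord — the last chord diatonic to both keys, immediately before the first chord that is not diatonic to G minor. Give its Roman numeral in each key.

Chords diatonic to G minor: Gm, Adim, Bb, Cm, Dm, Eb, F.
Reading the progression, the first chord not in that set is Ebm, so the modulation leaves G minor there.
The chord immediately before Ebm is Adim, which is diatonic to both keys: ii° in G minor and vii° in Bb minor.

Adim — ii° in G minor, vii° in Bb minor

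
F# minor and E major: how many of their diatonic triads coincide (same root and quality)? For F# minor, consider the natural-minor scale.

4

Diatonic triads of F# minor (natural minor): F# minor (i), G# diminished (ii°), A major (III), B minor (iv), C# minor (v), D major (VI), E major (VII).
Diatonic triads of E major: E major (I), F# minor (ii), G# minor (iii), A major (IV), B major (V), C# minor (vi), D# diminished (vii°).
Matching root and quality in both lists: F# minor, A major, C# minor, E major.
That gives 4 common triads.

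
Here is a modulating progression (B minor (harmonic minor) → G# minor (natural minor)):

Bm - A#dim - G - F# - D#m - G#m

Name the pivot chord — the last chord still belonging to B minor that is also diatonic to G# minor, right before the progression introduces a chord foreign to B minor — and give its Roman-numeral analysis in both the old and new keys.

Chords diatonic to B minor: Bm, C#dim, Daug, Em, F#, G, A#dim.
Reading the progression, the first chord not in that set is D#m, so the modulation leaves B minor there.
The chord immediately before D#m is F#, which is diatonic to both keys: V in B minor and VII in G# minor.

F# — V in B minor, VII in G# minor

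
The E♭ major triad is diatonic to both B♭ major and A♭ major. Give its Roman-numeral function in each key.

IV in B♭ major; V in A♭ major

The scale of B♭ major is B♭ C D E♭ F G A; E♭ is degree 4, and the triad built there (E♭-G-B♭) is major, so it is IV.
The scale of A♭ major is A♭ B♭ C D♭ E♭ F G; E♭ is degree 5, and the triad built there (E♭-G-B♭) is major, so it is V.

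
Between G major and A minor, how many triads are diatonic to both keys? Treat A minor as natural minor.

4

Diatonic triads of G major: G major (I), A minor (ii), B minor (iii), C major (IV), D major (V), E minor (vi), F# diminished (vii°).
Diatonic triads of A minor (natural minor): A minor (i), B diminished (ii°), C major (III), D minor (iv), E minor (v), F major (VI), G major (VII).
Matching root and quality in both lists: G major, A minor, C major, E minor.
That gives 4 common triads.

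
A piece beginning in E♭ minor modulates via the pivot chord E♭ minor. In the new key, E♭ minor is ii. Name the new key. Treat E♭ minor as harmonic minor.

The numeral ii denotes a minor triad on scale degree 2. With E♭ on degree 2, the tonic of the new key is D♭.
Degree 2 carries a minor triad in major keys, so the destination is D♭ major.
Check: the diatonic triads of D♭ major are D♭ (I), E♭m (ii), Fm (iii), G♭ (IV), A♭ (V), B♭m (vi), Cdim (vii°) — E♭ minor is indeed ii.

D♭ major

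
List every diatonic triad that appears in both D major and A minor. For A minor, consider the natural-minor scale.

Em, G

Triads in D major: D (I), Em (ii), F#m (iii), G (IV), A (V), Bm (vi), C#dim (vii°).
Triads in A minor (natural minor): Am (i), Bdim (ii°), C (III), Dm (iv), Em (v), F (VI), G (VII).
Shared triads with their functions: Em (ii in D major, v in A minor); G (IV in D major, VII in A minor).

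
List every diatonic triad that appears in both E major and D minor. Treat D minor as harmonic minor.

Triads in E major: E major (I), F# minor (ii), G# minor (iii), A major (IV), B major (V), C# minor (vi), D# diminished (vii°).
Triads in D minor (harmonic minor): D minor (i), E diminished (ii°), F augmented (III+), G minor (iv), A major (V), Bb major (VI), C# diminished (vii°).
Shared triads with their functions: A major (IV in E major, V in D minor).

A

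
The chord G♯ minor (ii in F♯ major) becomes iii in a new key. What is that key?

E major

The numeral iii denotes a minor triad on scale degree 3. With G♯ on degree 3, the tonic of the new key is E.
Degree 3 carries a minor triad in major keys, so the destination is E major.
Check: the diatonic triads of E major are E (I), F♯m (ii), G♯m (iii), A (IV), B (V), C♯m (vi), D♯dim (vii°) — G♯ minor is indeed iii.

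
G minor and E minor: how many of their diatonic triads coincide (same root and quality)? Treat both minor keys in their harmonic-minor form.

1

Diatonic triads of G minor (harmonic minor): Gm (i), Adim (ii°), B♭aug (III+), Cm (iv), D (V), E♭ (VI), F♯dim (vii°).
Diatonic triads of E minor (harmonic minor): Em (i), F♯dim (ii°), Gaug (III+), Am (iv), B (V), C (VI), D♯dim (vii°).
Matching root and quality in both lists: F♯dim.
That gives 1 common triad.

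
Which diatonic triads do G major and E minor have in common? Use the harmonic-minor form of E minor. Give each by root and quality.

Triads in G major: G major (I), A minor (ii), B minor (iii), C major (IV), D major (V), E minor (vi), F# diminished (vii°).
Triads in E minor (harmonic minor): E minor (i), F# diminished (ii°), G augmented (III+), A minor (iv), B major (V), C major (VI), D# diminished (vii°).
Shared triads with their functions: A minor (ii in G major, iv in E minor); C major (IV in G major, VI in E minor); E minor (vi in G major, i in E minor); F# diminished (vii° in G major, ii° in E minor).

Am, C, Em, F#dim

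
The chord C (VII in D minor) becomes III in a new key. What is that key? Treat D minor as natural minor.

The numeral III denotes a major triad on scale degree 3. With C on degree 3, the tonic of the new key is A.
Degree 3 carries a major triad in natural-minor keys, so the destination is A minor.
Check: the diatonic triads of A minor (natural minor) are Am (i), Bdim (ii°), C (III), Dm (iv), Em (v), F (VI), G (VII) — C is indeed III.

A minor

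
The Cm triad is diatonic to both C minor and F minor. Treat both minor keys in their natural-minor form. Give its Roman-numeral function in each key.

The scale of C minor (natural minor) is C D Eb F G Ab Bb; C is degree 1, and the triad built there (C-Eb-G) is minor, so it is i.
The scale of F minor (natural minor) is F G Ab Bb C Db Eb; C is degree 5, and the triad built there (C-Eb-G) is minor, so it is v.

i in C minor; v in F minor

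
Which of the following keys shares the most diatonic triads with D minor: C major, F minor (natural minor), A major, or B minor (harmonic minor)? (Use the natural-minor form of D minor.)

C major

Triads of D minor (natural minor): D minor (i), E diminished (ii°), F major (III), G minor (iv), A minor (v), B♭ major (VI), C major (VII).
C major shares 4: Dm, F, Am, C.
F minor (natural minor) shares 0: none.
A major shares 0: none.
B minor (harmonic minor) shares 0: none.
The most common triads (4) are shared with C major.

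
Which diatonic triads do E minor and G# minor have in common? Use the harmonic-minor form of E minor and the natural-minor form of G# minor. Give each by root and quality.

Triads in E minor (harmonic minor): Em (i), F#dim (ii°), Gaug (III+), Am (iv), B (V), C (VI), D#dim (vii°).
Triads in G# minor (natural minor): G#m (i), A#dim (ii°), B (III), C#m (iv), D#m (v), E (VI), F# (VII).
Shared triads with their functions: B (V in E minor, III in G# minor).

B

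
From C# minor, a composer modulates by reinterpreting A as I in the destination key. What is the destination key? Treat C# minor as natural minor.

A major

The numeral I denotes a major triad on scale degree 1. With A on degree 1, the tonic of the new key is A.
Degree 1 carries a major triad in major keys, so the destination is A major.
Check: the diatonic triads of A major are A (I), Bm (ii), C#m (iii), D (IV), E (V), F#m (vi), G#dim (vii°) — A is indeed I.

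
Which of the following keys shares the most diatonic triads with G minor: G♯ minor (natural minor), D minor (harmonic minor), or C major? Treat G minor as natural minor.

Triads of G minor (natural minor): G minor (i), A diminished (ii°), B♭ major (III), C minor (iv), D minor (v), E♭ major (VI), F major (VII).
G♯ minor (natural minor) shares 0: none.
D minor (harmonic minor) shares 3: Gm, B♭, Dm.
C major shares 2: Dm, F.
The most common triads (3) are shared with D minor.

D minor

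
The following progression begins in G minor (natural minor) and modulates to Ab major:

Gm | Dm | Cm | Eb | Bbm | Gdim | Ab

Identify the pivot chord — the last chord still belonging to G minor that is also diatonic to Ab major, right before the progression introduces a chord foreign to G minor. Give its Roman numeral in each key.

Chords diatonic to G minor: Gm, Adim, Bb, Cm, Dm, Eb, F.
Reading the progression, the first chord not in that set is Bbm, so the modulation leaves G minor there.
The chord immediately before Bbm is Eb, which is diatonic to both keys: VI in G minor and V in Ab major.

Eb — VI in G minor, V in Ab major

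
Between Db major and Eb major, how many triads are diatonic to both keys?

Diatonic triads of Db major: Db major (I), Eb minor (ii), F minor (iii), Gb major (IV), Ab major (V), Bb minor (vi), C diminished (vii°).
Diatonic triads of Eb major: Eb major (I), F minor (ii), G minor (iii), Ab major (IV), Bb major (V), C minor (vi), D diminished (vii°).
Matching root and quality in both lists: F minor, Ab major.
That gives 2 common triads.

2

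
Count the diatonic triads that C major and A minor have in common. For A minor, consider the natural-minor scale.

Diatonic triads of C major: C (I), Dm (ii), Em (iii), F (IV), G (V), Am (vi), Bdim (vii°).
Diatonic triads of A minor (natural minor): Am (i), Bdim (ii°), C (III), Dm (iv), Em (v), F (VI), G (VII).
Matching root and quality in both lists: C, Dm, Em, F, G, Am, Bdim.
That gives 7 common triads.

7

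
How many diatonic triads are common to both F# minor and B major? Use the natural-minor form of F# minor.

Diatonic triads of F# minor (natural minor): F# minor (i), G# diminished (ii°), A major (III), B minor (iv), C# minor (v), D major (VI), E major (VII).
Diatonic triads of B major: B major (I), C# minor (ii), D# minor (iii), E major (IV), F# major (V), G# minor (vi), A# diminished (vii°).
Matching root and quality in both lists: C# minor, E major.
That gives 2 common triads.

2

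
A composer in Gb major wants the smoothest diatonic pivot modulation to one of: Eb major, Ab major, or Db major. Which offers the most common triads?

Triads of Gb major: Gb (I), Abm (ii), Bbm (iii), Cb (IV), Db (V), Ebm (vi), Fdim (vii°).
Eb major shares 0: none.
Ab major shares 2: Bbm, Db.
Db major shares 4: Gb, Bbm, Db, Ebm.
The most common triads (4) are shared with Db major.

Db major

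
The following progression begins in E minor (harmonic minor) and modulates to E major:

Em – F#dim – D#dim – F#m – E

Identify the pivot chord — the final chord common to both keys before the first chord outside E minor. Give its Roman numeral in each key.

D#dim — vii° in E minor, vii° in E major

Chords diatonic to E minor: Em, F#dim, Gaug, Am, B, C, D#dim.
Reading the progression, the first chord not in that set is F#m, so the modulation leaves E minor there.
The chord immediately before F#m is D#dim, which is diatonic to both keys: vii° in E minor and vii° in E major.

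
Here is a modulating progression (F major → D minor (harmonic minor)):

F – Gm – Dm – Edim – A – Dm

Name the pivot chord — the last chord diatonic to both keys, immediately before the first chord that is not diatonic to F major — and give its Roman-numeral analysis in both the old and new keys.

Edim — vii° in F major, ii° in D minor

Chords diatonic to F major: F, Gm, Am, Bb, C, Dm, Edim.
Reading the progression, the first chord not in that set is A, so the modulation leaves F major there.
The chord immediately before A is Edim, which is diatonic to both keys: vii° in F major and ii° in D minor.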